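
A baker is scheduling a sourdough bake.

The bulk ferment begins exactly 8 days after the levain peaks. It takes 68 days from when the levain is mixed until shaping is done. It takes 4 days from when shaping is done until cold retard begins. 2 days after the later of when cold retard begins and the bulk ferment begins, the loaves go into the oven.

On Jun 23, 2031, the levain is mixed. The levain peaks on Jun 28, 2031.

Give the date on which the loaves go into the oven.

The levain is mixed: Jun 23, 2031.
Shaping is done: Jun 23, 2031 + 68 days = Aug 30, 2031.
Cold retard begins: Aug 30, 2031 + 4 days = Sep 3, 2031.
The levain peaks: Jun 28, 2031.
The bulk ferment begins: Jun 28, 2031 + 8 days = Jul 6, 2031.
Both prerequisites met — cold retard begins (Sep 3, 2031), the bulk ferment begins (Jul 6, 2031); the later is Sep 3, 2031.
The loaves go into the oven: Sep 3, 2031 + 2 days = Sep 5, 2031.

Sep 5, 2031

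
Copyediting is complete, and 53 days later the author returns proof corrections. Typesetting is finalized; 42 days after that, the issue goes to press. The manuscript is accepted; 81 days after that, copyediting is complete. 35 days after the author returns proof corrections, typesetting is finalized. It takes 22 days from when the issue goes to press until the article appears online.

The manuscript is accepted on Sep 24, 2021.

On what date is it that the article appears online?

May 15, 2022

The manuscript is accepted: Sep 24, 2021.
Copyediting is complete: Sep 24, 2021 + 81 days = Dec 14, 2021.
The author returns proof corrections: Dec 14, 2021 + 53 days = Feb 5, 2022.
Typesetting is finalized: Feb 5, 2022 + 35 days = Mar 12, 2022.
The issue goes to press: Mar 12, 2022 + 42 days = Apr 23, 2022.
The article appears online: Apr 23, 2022 + 22 days = May 15, 2022.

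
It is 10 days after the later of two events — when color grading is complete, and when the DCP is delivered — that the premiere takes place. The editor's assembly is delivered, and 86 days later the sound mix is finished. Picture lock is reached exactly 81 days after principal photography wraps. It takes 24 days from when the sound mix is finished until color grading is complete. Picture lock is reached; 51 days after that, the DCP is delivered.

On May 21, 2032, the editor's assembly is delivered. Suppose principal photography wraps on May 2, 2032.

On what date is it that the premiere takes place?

The editor's assembly is delivered: May 21, 2032.
The sound mix is finished: May 21, 2032 + 86 days = Aug 15, 2032.
Color grading is complete: Aug 15, 2032 + 24 days = Sep 8, 2032.
Principal photography wraps: May 2, 2032.
Picture lock is reached: May 2, 2032 + 81 days = Jul 22, 2032.
The DCP is delivered: Jul 22, 2032 + 51 days = Sep 11, 2032.
Both prerequisites met — color grading is complete (Sep 8, 2032), the DCP is delivered (Sep 11, 2032); the later is Sep 11, 2032.
The premiere takes place: Sep 11, 2032 + 10 days = Sep 21, 2032.

September 21, 2032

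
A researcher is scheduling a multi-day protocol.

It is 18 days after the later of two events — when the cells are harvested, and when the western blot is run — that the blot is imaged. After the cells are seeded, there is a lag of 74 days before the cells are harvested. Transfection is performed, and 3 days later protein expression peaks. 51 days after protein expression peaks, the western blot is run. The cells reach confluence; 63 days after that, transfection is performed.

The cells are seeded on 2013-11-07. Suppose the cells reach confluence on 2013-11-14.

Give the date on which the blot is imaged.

The cells are seeded: Nov 7, 2013.
The cells are harvested: Nov 7, 2013 + 74 days = Jan 20, 2014.
The cells reach confluence: Nov 14, 2013.
Transfection is performed: Nov 14, 2013 + 63 days = Jan 16, 2014.
Protein expression peaks: Jan 16, 2014 + 3 days = Jan 19, 2014.
The western blot is run: Jan 19, 2014 + 51 days = Mar 11, 2014.
Both prerequisites met — the cells are harvested (Jan 20, 2014), the western blot is run (Mar 11, 2014); the later is Mar 11, 2014.
The blot is imaged: Mar 11, 2014 + 18 days = Mar 29, 2014.

2014-03-29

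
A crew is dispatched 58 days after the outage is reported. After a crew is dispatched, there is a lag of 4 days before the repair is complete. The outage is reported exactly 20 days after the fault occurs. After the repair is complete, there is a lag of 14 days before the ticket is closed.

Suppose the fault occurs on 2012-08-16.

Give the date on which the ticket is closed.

The fault occurs: Aug 16, 2012.
The outage is reported: Aug 16, 2012 + 20 days = Sep 5, 2012.
A crew is dispatched: Sep 5, 2012 + 58 days = Nov 2, 2012.
The repair is complete: Nov 2, 2012 + 4 days = Nov 6, 2012.
The ticket is closed: Nov 6, 2012 + 14 days = Nov 20, 2012.

2012-11-20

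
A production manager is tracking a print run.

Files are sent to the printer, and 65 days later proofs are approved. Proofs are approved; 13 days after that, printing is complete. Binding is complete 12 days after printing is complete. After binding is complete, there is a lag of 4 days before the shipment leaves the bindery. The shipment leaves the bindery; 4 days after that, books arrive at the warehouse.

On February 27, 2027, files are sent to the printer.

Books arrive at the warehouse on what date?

Files are sent to the printer: Feb 27, 2027.
Proofs are approved: Feb 27, 2027 + 65 days = May 3, 2027.
Printing is complete: May 3, 2027 + 13 days = May 16, 2027.
Binding is complete: May 16, 2027 + 12 days = May 28, 2027.
The shipment leaves the bindery: May 28, 2027 + 4 days = Jun 1, 2027.
Books arrive at the warehouse: Jun 1, 2027 + 4 days = Jun 5, 2027.

June 5, 2027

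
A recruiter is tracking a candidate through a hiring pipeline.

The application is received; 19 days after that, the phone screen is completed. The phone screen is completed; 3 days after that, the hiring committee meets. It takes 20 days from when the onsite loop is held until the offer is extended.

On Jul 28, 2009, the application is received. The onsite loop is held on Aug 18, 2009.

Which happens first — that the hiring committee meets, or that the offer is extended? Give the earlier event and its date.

The hiring committee meets — Aug 19, 2009

The application is received: Jul 28, 2009.
The phone screen is completed: Jul 28, 2009 + 19 days = Aug 16, 2009.
The hiring committee meets: Aug 16, 2009 + 3 days = Aug 19, 2009.
The onsite loop is held: Aug 18, 2009.
The offer is extended: Aug 18, 2009 + 20 days = Sep 7, 2009.
Comparing: the hiring committee meets on Aug 19, 2009 vs the offer is extended on Sep 7, 2009. Earlier: the hiring committee meets.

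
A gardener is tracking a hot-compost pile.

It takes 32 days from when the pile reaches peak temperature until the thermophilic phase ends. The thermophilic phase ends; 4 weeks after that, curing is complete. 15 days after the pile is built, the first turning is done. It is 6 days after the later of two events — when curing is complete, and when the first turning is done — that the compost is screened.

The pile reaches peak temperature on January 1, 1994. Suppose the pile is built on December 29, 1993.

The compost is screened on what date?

The pile reaches peak temperature: Jan 1, 1994.
The thermophilic phase ends: Jan 1, 1994 + 32 days = Feb 2, 1994.
Curing is complete: Feb 2, 1994 + 4 weeks = Mar 2, 1994.
The pile is built: Dec 29, 1993.
The first turning is done: Dec 29, 1993 + 15 days = Jan 13, 1994.
Both prerequisites met — curing is complete (Mar 2, 1994), the first turning is done (Jan 13, 1994); the later is Mar 2, 1994.
The compost is screened: Mar 2, 1994 + 6 days = Mar 8, 1994.

March 8, 1994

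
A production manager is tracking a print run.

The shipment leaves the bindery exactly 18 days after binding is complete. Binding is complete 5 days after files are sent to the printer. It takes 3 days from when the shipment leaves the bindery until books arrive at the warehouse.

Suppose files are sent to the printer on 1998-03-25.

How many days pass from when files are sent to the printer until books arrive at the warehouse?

Causal path: files are sent to the printer → binding is complete → the shipment leaves the bindery → books arrive at the warehouse.
Total delay along the path: 5 + 18 + 3 = 26 days.

26 days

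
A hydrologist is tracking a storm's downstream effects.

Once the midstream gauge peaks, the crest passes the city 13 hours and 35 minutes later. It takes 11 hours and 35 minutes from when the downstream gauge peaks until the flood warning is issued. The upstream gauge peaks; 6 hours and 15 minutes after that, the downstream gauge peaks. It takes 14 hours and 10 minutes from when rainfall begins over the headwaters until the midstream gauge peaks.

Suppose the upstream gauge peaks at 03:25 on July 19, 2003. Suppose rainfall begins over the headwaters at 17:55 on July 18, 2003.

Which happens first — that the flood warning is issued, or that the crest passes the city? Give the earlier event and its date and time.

The flood warning is issued — 21:15 on July 19, 2003

The upstream gauge peaks: 03:25 Jul 19, 2003.
The downstream gauge peaks: 03:25 Jul 19, 2003 + 6h15m = 09:40 Jul 19, 2003.
The flood warning is issued: 09:40 Jul 19, 2003 + 11h35m = 21:15 Jul 19, 2003.
Rainfall begins over the headwaters: 17:55 Jul 18, 2003.
The midstream gauge peaks: 17:55 Jul 18, 2003 + 14h10m = 08:05 Jul 19, 2003.
The crest passes the city: 08:05 Jul 19, 2003 + 13h35m = 21:40 Jul 19, 2003.
Comparing: the flood warning is issued at 21:15 Jul 19, 2003 vs the crest passes the city at 21:40 Jul 19, 2003. Earlier: the flood warning is issued.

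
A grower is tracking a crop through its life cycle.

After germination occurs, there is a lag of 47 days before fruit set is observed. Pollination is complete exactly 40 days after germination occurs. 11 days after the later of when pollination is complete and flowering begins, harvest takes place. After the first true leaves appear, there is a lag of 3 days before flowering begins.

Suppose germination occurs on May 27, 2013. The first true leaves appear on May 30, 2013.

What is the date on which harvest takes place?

Germination occurs: May 27, 2013.
Pollination is complete: May 27, 2013 + 40 days = Jul 6, 2013.
The first true leaves appear: May 30, 2013.
Flowering begins: May 30, 2013 + 3 days = Jun 2, 2013.
Both prerequisites met — pollination is complete (Jul 6, 2013), flowering begins (Jun 2, 2013); the later is Jul 6, 2013.
Harvest takes place: Jul 6, 2013 + 11 days = Jul 17, 2013.

July 17, 2013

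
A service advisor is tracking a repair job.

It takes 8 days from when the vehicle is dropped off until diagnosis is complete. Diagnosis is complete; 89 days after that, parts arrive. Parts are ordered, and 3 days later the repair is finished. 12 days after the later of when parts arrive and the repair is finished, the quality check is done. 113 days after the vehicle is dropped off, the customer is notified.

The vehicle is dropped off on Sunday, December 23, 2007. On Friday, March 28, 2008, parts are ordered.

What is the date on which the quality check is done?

Saturday, April 12, 2008

The vehicle is dropped off: Dec 23, 2007.
Diagnosis is complete: Dec 23, 2007 + 8 days = Dec 31, 2007.
Parts arrive: Dec 31, 2007 + 89 days = Mar 29, 2008.
Parts are ordered: Mar 28, 2008.
The repair is finished: Mar 28, 2008 + 3 days = Mar 31, 2008.
Both prerequisites met — parts arrive (Mar 29, 2008), the repair is finished (Mar 31, 2008); the later is Mar 31, 2008.
The quality check is done: Mar 31, 2008 + 12 days = Apr 12, 2008.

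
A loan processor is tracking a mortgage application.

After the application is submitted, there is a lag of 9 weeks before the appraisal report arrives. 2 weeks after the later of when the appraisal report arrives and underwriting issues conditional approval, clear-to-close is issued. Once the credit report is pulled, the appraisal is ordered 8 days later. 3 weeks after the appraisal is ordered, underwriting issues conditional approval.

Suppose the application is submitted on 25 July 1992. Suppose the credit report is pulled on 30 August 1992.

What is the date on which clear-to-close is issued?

The application is submitted: Jul 25, 1992.
The appraisal report arrives: Jul 25, 1992 + 9 weeks = Sep 26, 1992.
The credit report is pulled: Aug 30, 1992.
The appraisal is ordered: Aug 30, 1992 + 8 days = Sep 7, 1992.
Underwriting issues conditional approval: Sep 7, 1992 + 3 weeks = Sep 28, 1992.
Both prerequisites met — the appraisal report arrives (Sep 26, 1992), underwriting issues conditional approval (Sep 28, 1992); the later is Sep 28, 1992.
Clear-to-close is issued: Sep 28, 1992 + 2 weeks = Oct 12, 1992.

12 October 1992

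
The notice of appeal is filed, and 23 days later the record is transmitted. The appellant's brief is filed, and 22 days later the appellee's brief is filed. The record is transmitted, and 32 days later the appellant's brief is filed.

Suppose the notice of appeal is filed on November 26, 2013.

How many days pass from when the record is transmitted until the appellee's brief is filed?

Causal path: the record is transmitted → the appellant's brief is filed → the appellee's brief is filed.
Total delay along the path: 32 + 22 = 54 days.

54 days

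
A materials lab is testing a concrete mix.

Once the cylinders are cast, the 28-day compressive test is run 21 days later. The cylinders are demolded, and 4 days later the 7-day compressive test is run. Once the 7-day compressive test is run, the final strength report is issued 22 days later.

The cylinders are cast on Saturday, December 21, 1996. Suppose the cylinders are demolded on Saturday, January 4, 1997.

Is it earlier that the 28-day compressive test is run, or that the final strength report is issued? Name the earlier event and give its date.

The 28-day compressive test is run — Saturday, January 11, 1997

The cylinders are cast: Dec 21, 1996.
The 28-day compressive test is run: Dec 21, 1996 + 21 days = Jan 11, 1997.
The cylinders are demolded: Jan 4, 1997.
The 7-day compressive test is run: Jan 4, 1997 + 4 days = Jan 8, 1997.
The final strength report is issued: Jan 8, 1997 + 22 days = Jan 30, 1997.
Comparing: the 28-day compressive test is run on Jan 11, 1997 vs the final strength report is issued on Jan 30, 1997. Earlier: the 28-day compressive test is run.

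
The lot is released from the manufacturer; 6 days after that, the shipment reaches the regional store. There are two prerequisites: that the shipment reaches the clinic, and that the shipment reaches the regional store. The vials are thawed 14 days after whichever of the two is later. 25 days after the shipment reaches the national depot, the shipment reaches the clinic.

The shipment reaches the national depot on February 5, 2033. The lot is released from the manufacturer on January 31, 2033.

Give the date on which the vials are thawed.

The shipment reaches the national depot: Feb 5, 2033.
The shipment reaches the clinic: Feb 5, 2033 + 25 days = Mar 2, 2033.
The lot is released from the manufacturer: Jan 31, 2033.
The shipment reaches the regional store: Jan 31, 2033 + 6 days = Feb 6, 2033.
Both prerequisites met — the shipment reaches the clinic (Mar 2, 2033), the shipment reaches the regional store (Feb 6, 2033); the later is Mar 2, 2033.
The vials are thawed: Mar 2, 2033 + 14 days = Mar 16, 2033.

March 16, 2033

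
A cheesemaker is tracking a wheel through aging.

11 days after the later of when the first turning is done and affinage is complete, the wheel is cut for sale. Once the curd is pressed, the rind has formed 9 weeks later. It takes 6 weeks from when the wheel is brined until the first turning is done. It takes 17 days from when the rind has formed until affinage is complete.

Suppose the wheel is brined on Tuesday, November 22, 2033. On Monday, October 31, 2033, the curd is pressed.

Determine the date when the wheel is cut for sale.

The wheel is brined: Nov 22, 2033.
The first turning is done: Nov 22, 2033 + 6 weeks = Jan 3, 2034.
The curd is pressed: Oct 31, 2033.
The rind has formed: Oct 31, 2033 + 9 weeks = Jan 2, 2034.
Affinage is complete: Jan 2, 2034 + 17 days = Jan 19, 2034.
Both prerequisites met — the first turning is done (Jan 3, 2034), affinage is complete (Jan 19, 2034); the later is Jan 19, 2034.
The wheel is cut for sale: Jan 19, 2034 + 11 days = Jan 30, 2034.

Monday, January 30, 2034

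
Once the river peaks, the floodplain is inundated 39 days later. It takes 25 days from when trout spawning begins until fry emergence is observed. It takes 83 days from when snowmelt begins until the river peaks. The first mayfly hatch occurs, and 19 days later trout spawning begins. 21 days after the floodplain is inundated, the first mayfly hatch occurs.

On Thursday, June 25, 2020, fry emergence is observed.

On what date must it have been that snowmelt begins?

Saturday, December 21, 2019

Fry emergence is observed: Jun 25, 2020.
Trout spawning begins: Jun 25, 2020 − 25 days = May 31, 2020.
The first mayfly hatch occurs: May 31, 2020 − 19 days = May 12, 2020.
The floodplain is inundated: May 12, 2020 − 21 days = Apr 21, 2020.
The river peaks: Apr 21, 2020 − 39 days = Mar 13, 2020.
Snowmelt begins: Mar 13, 2020 − 83 days = Dec 21, 2019.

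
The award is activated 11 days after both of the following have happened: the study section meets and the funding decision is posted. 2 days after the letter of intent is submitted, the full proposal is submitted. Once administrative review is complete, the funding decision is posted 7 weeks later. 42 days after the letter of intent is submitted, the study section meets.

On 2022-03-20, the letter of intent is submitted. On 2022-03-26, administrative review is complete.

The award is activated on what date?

The letter of intent is submitted: Mar 20, 2022.
The study section meets: Mar 20, 2022 + 42 days = May 1, 2022.
Administrative review is complete: Mar 26, 2022.
The funding decision is posted: Mar 26, 2022 + 7 weeks = May 14, 2022.
Both prerequisites met — the study section meets (May 1, 2022), the funding decision is posted (May 14, 2022); the later is May 14, 2022.
The award is activated: May 14, 2022 + 11 days = May 25, 2022.

2022-05-25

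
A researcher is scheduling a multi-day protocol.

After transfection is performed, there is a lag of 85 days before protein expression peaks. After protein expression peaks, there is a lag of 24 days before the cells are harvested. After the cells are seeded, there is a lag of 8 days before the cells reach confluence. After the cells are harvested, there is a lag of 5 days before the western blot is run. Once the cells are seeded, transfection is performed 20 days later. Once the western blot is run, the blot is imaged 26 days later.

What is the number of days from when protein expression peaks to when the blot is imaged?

Causal path: protein expression peaks → the cells are harvested → the western blot is run → the blot is imaged.
Total delay along the path: 24 + 5 + 26 = 55 days.

55 days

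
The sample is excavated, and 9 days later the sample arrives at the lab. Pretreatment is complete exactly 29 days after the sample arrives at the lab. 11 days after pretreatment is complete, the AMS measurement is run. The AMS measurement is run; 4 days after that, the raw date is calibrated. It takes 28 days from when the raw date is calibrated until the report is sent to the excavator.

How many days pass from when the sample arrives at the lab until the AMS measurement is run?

40 days

Causal path: the sample arrives at the lab → pretreatment is complete → the AMS measurement is run.
Total delay along the path: 29 + 11 = 40 days.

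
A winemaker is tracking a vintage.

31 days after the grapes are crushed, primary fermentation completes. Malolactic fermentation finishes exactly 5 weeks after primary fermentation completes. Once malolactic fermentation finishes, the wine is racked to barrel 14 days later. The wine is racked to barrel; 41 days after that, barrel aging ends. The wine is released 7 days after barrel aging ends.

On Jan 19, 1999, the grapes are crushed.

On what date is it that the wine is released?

The grapes are crushed: Jan 19, 1999.
Primary fermentation completes: Jan 19, 1999 + 31 days = Feb 19, 1999.
Malolactic fermentation finishes: Feb 19, 1999 + 5 weeks = Mar 26, 1999.
The wine is racked to barrel: Mar 26, 1999 + 14 days = Apr 9, 1999.
Barrel aging ends: Apr 9, 1999 + 41 days = May 20, 1999.
The wine is released: May 20, 1999 + 7 days = May 27, 1999.

May 27, 1999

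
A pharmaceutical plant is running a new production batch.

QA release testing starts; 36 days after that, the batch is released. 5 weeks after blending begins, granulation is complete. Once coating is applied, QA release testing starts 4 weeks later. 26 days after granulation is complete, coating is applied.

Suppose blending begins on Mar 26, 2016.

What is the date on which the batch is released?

Jul 29, 2016

Blending begins: Mar 26, 2016.
Granulation is complete: Mar 26, 2016 + 5 weeks = Apr 30, 2016.
Coating is applied: Apr 30, 2016 + 26 days = May 26, 2016.
QA release testing starts: May 26, 2016 + 4 weeks = Jun 23, 2016.
The batch is released: Jun 23, 2016 + 36 days = Jul 29, 2016.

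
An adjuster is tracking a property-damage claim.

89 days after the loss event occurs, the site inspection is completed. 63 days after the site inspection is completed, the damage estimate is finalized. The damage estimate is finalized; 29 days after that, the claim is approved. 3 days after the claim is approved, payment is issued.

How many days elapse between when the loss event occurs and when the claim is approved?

Causal path: the loss event occurs → the site inspection is completed → the damage estimate is finalized → the claim is approved.
Total delay along the path: 89 + 63 + 29 = 181 days.

181 days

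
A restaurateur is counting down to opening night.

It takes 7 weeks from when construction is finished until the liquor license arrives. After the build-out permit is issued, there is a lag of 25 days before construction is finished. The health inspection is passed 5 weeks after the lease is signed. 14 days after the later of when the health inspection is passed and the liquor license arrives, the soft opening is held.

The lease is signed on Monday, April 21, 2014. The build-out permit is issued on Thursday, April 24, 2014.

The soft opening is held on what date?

Monday, July 21, 2014

The lease is signed: Apr 21, 2014.
The health inspection is passed: Apr 21, 2014 + 5 weeks = May 26, 2014.
The build-out permit is issued: Apr 24, 2014.
Construction is finished: Apr 24, 2014 + 25 days = May 19, 2014.
The liquor license arrives: May 19, 2014 + 7 weeks = Jul 7, 2014.
Both prerequisites met — the health inspection is passed (May 26, 2014), the liquor license arrives (Jul 7, 2014); the later is Jul 7, 2014.
The soft opening is held: Jul 7, 2014 + 14 days = Jul 21, 2014.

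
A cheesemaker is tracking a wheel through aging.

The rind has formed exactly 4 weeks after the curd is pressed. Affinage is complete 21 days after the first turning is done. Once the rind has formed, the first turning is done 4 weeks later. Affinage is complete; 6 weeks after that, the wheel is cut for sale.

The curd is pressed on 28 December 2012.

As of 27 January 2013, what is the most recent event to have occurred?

The curd is pressed: Dec 28, 2012.
The rind has formed: Dec 28, 2012 + 4 weeks = Jan 25, 2013.
The first turning is done: Jan 25, 2013 + 4 weeks = Feb 22, 2013.
Affinage is complete: Feb 22, 2013 + 21 days = Mar 15, 2013.
The wheel is cut for sale: Mar 15, 2013 + 6 weeks = Apr 26, 2013.
Jan 27, 2013 falls between when the rind has formed (Jan 25, 2013) and when the first turning is done (Feb 22, 2013).

The rind has formed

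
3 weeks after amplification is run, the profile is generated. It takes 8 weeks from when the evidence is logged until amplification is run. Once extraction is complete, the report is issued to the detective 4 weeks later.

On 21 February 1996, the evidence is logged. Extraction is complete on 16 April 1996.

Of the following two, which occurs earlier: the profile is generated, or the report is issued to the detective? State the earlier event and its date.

The profile is generated — 8 May 1996

The evidence is logged: Feb 21, 1996.
Amplification is run: Feb 21, 1996 + 8 weeks = Apr 17, 1996.
The profile is generated: Apr 17, 1996 + 3 weeks = May 8, 1996.
Extraction is complete: Apr 16, 1996.
The report is issued to the detective: Apr 16, 1996 + 4 weeks = May 14, 1996.
Comparing: the profile is generated on May 8, 1996 vs the report is issued to the detective on May 14, 1996. Earlier: the profile is generated.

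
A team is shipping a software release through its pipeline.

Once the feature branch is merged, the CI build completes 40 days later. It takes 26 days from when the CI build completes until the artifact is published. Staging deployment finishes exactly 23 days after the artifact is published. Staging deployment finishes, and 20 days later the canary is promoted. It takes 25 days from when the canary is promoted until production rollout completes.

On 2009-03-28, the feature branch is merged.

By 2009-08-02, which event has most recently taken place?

The feature branch is merged: Mar 28, 2009.
The CI build completes: Mar 28, 2009 + 40 days = May 7, 2009.
The artifact is published: May 7, 2009 + 26 days = Jun 2, 2009.
Staging deployment finishes: Jun 2, 2009 + 23 days = Jun 25, 2009.
The canary is promoted: Jun 25, 2009 + 20 days = Jul 15, 2009.
Production rollout completes: Jul 15, 2009 + 25 days = Aug 9, 2009.
Aug 2, 2009 falls between when the canary is promoted (Jul 15, 2009) and when production rollout completes (Aug 9, 2009).

The canary is promoted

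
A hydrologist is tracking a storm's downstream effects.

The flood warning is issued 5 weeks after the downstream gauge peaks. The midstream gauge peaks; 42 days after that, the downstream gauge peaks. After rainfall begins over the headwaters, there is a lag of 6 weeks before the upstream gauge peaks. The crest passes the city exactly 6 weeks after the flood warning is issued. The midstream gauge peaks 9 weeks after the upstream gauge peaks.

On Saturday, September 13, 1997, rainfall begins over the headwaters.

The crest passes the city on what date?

Rainfall begins over the headwaters: Sep 13, 1997.
The upstream gauge peaks: Sep 13, 1997 + 6 weeks = Oct 25, 1997.
The midstream gauge peaks: Oct 25, 1997 + 9 weeks = Dec 27, 1997.
The downstream gauge peaks: Dec 27, 1997 + 42 days = Feb 7, 1998.
The flood warning is issued: Feb 7, 1998 + 5 weeks = Mar 14, 1998.
The crest passes the city: Mar 14, 1998 + 6 weeks = Apr 25, 1998.

Saturday, April 25, 1998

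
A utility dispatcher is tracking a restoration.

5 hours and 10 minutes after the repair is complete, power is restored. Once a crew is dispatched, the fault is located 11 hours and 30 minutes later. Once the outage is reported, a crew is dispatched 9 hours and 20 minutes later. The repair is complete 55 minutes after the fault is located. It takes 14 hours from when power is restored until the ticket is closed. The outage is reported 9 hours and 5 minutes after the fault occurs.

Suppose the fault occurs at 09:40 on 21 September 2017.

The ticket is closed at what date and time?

The fault occurs: 09:40 Sep 21, 2017.
The outage is reported: 09:40 Sep 21, 2017 + 9h05m = 18:45 Sep 21, 2017.
A crew is dispatched: 18:45 Sep 21, 2017 + 9h20m = 04:05 Sep 22, 2017.
The fault is located: 04:05 Sep 22, 2017 + 11h30m = 15:35 Sep 22, 2017.
The repair is complete: 15:35 Sep 22, 2017 + 55m = 16:30 Sep 22, 2017.
Power is restored: 16:30 Sep 22, 2017 + 5h10m = 21:40 Sep 22, 2017.
The ticket is closed: 21:40 Sep 22, 2017 + 14h = 11:40 Sep 23, 2017.

11:40 on 23 September 2017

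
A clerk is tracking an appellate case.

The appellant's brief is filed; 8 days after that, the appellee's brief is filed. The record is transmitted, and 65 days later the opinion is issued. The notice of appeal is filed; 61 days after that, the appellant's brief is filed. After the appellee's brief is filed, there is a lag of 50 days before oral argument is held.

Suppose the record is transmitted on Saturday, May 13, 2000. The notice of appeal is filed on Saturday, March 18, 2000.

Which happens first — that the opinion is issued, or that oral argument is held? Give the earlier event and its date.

The record is transmitted: May 13, 2000.
The opinion is issued: May 13, 2000 + 65 days = Jul 17, 2000.
The notice of appeal is filed: Mar 18, 2000.
The appellant's brief is filed: Mar 18, 2000 + 61 days = May 18, 2000.
The appellee's brief is filed: May 18, 2000 + 8 days = May 26, 2000.
Oral argument is held: May 26, 2000 + 50 days = Jul 15, 2000.
Comparing: the opinion is issued on Jul 17, 2000 vs oral argument is held on Jul 15, 2000. Earlier: oral argument is held.

Oral argument is held — Saturday, July 15, 2000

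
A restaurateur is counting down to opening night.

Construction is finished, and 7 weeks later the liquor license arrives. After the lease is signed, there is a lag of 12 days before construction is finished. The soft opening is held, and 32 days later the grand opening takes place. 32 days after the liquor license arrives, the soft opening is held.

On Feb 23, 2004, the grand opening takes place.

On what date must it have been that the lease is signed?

Oct 21, 2003

The grand opening takes place: Feb 23, 2004.
The soft opening is held: Feb 23, 2004 − 32 days = Jan 22, 2004.
The liquor license arrives: Jan 22, 2004 − 32 days = Dec 21, 2003.
Construction is finished: Dec 21, 2003 − 7 weeks = Nov 2, 2003.
The lease is signed: Nov 2, 2003 − 12 days = Oct 21, 2003.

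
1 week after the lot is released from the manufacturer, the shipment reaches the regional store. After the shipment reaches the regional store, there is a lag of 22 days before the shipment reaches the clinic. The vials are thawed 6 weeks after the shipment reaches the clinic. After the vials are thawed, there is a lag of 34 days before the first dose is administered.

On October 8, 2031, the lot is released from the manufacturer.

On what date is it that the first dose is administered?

The lot is released from the manufacturer: Oct 8, 2031.
The shipment reaches the regional store: Oct 8, 2031 + 1 week = Oct 15, 2031.
The shipment reaches the clinic: Oct 15, 2031 + 22 days = Nov 6, 2031.
The vials are thawed: Nov 6, 2031 + 6 weeks = Dec 18, 2031.
The first dose is administered: Dec 18, 2031 + 34 days = Jan 21, 2032.

January 21, 2032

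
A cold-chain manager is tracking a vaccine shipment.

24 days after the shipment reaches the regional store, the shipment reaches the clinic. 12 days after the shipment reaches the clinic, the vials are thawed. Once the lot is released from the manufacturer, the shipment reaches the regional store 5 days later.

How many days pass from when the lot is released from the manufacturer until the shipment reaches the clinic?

Causal path: the lot is released from the manufacturer → the shipment reaches the regional store → the shipment reaches the clinic.
Total delay along the path: 5 + 24 = 29 days.

29 days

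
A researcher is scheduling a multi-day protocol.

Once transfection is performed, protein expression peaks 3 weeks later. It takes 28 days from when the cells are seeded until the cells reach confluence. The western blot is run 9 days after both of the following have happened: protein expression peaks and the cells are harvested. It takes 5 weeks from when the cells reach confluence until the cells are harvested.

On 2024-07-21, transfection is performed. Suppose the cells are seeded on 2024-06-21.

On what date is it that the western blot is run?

Transfection is performed: Jul 21, 2024.
Protein expression peaks: Jul 21, 2024 + 3 weeks = Aug 11, 2024.
The cells are seeded: Jun 21, 2024.
The cells reach confluence: Jun 21, 2024 + 28 days = Jul 19, 2024.
The cells are harvested: Jul 19, 2024 + 5 weeks = Aug 23, 2024.
Both prerequisites met — protein expression peaks (Aug 11, 2024), the cells are harvested (Aug 23, 2024); the later is Aug 23, 2024.
The western blot is run: Aug 23, 2024 + 9 days = Sep 1, 2024.

2024-09-01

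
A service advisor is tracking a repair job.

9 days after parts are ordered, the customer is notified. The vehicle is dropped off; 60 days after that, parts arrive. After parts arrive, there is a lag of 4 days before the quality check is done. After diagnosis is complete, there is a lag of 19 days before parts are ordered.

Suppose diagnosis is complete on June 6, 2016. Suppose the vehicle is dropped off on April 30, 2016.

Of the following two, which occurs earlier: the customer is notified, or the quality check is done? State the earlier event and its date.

The quality check is done — July 3, 2016

Diagnosis is complete: Jun 6, 2016.
Parts are ordered: Jun 6, 2016 + 19 days = Jun 25, 2016.
The customer is notified: Jun 25, 2016 + 9 days = Jul 4, 2016.
The vehicle is dropped off: Apr 30, 2016.
Parts arrive: Apr 30, 2016 + 60 days = Jun 29, 2016.
The quality check is done: Jun 29, 2016 + 4 days = Jul 3, 2016.
Comparing: the customer is notified on Jul 4, 2016 vs the quality check is done on Jul 3, 2016. Earlier: the quality check is done.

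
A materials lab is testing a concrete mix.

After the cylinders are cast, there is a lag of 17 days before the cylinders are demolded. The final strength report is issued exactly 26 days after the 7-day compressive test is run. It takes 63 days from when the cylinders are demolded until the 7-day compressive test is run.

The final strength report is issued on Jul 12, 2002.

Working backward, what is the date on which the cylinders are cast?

The final strength report is issued: Jul 12, 2002.
The 7-day compressive test is run: Jul 12, 2002 − 26 days = Jun 16, 2002.
The cylinders are demolded: Jun 16, 2002 − 63 days = Apr 14, 2002.
The cylinders are cast: Apr 14, 2002 − 17 days = Mar 28, 2002.

Mar 28, 2002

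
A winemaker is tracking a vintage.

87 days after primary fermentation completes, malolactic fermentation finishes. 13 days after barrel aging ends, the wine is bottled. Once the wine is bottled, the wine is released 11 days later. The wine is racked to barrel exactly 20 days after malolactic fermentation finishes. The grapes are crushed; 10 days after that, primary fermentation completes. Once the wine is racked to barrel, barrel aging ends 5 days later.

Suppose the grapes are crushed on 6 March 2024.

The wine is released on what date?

30 July 2024

The grapes are crushed: Mar 6, 2024.
Primary fermentation completes: Mar 6, 2024 + 10 days = Mar 16, 2024.
Malolactic fermentation finishes: Mar 16, 2024 + 87 days = Jun 11, 2024.
The wine is racked to barrel: Jun 11, 2024 + 20 days = Jul 1, 2024.
Barrel aging ends: Jul 1, 2024 + 5 days = Jul 6, 2024.
The wine is bottled: Jul 6, 2024 + 13 days = Jul 19, 2024.
The wine is released: Jul 19, 2024 + 11 days = Jul 30, 2024.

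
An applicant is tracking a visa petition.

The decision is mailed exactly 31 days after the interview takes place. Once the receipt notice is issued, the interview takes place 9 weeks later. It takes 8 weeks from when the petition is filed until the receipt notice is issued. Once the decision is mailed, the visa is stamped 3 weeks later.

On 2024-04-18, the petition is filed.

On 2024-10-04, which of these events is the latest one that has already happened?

The decision is mailed

The petition is filed: Apr 18, 2024.
The receipt notice is issued: Apr 18, 2024 + 8 weeks = Jun 13, 2024.
The interview takes place: Jun 13, 2024 + 9 weeks = Aug 15, 2024.
The decision is mailed: Aug 15, 2024 + 31 days = Sep 15, 2024.
The visa is stamped: Sep 15, 2024 + 3 weeks = Oct 6, 2024.
Oct 4, 2024 falls between when the decision is mailed (Sep 15, 2024) and when the visa is stamped (Oct 6, 2024).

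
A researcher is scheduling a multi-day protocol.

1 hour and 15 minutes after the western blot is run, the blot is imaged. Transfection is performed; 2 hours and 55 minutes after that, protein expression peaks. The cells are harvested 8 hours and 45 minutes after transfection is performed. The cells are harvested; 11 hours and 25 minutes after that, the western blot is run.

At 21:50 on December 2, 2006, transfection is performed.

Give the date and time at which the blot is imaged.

Transfection is performed: 21:50 Dec 2, 2006.
The cells are harvested: 21:50 Dec 2, 2006 + 8h45m = 06:35 Dec 3, 2006.
The western blot is run: 06:35 Dec 3, 2006 + 11h25m = 18:00 Dec 3, 2006.
The blot is imaged: 18:00 Dec 3, 2006 + 1h15m = 19:15 Dec 3, 2006.

19:15 on December 3, 2006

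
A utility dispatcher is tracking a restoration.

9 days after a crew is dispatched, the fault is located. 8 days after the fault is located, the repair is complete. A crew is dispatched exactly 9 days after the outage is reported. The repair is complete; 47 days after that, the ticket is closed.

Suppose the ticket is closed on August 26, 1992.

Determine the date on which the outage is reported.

June 14, 1992

The ticket is closed: Aug 26, 1992.
The repair is complete: Aug 26, 1992 − 47 days = Jul 10, 1992.
The fault is located: Jul 10, 1992 − 8 days = Jul 2, 1992.
A crew is dispatched: Jul 2, 1992 − 9 days = Jun 23, 1992.
The outage is reported: Jun 23, 1992 − 9 days = Jun 14, 1992.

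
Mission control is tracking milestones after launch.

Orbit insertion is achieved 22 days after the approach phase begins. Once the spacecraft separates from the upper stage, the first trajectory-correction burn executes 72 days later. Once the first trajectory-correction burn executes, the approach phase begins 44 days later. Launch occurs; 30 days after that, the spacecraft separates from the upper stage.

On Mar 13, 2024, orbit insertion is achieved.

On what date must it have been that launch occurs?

Orbit insertion is achieved: Mar 13, 2024.
The approach phase begins: Mar 13, 2024 − 22 days = Feb 20, 2024.
The first trajectory-correction burn executes: Feb 20, 2024 − 44 days = Jan 7, 2024.
The spacecraft separates from the upper stage: Jan 7, 2024 − 72 days = Oct 27, 2023.
Launch occurs: Oct 27, 2023 − 30 days = Sep 27, 2023.

Sep 27, 2023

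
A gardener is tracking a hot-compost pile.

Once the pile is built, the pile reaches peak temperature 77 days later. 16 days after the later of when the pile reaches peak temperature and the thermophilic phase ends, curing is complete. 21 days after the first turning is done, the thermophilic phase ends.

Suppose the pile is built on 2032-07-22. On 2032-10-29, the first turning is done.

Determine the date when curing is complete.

2032-12-05

The pile is built: Jul 22, 2032.
The pile reaches peak temperature: Jul 22, 2032 + 77 days = Oct 7, 2032.
The first turning is done: Oct 29, 2032.
The thermophilic phase ends: Oct 29, 2032 + 21 days = Nov 19, 2032.
Both prerequisites met — the pile reaches peak temperature (Oct 7, 2032), the thermophilic phase ends (Nov 19, 2032); the later is Nov 19, 2032.
Curing is complete: Nov 19, 2032 + 16 days = Dec 5, 2032.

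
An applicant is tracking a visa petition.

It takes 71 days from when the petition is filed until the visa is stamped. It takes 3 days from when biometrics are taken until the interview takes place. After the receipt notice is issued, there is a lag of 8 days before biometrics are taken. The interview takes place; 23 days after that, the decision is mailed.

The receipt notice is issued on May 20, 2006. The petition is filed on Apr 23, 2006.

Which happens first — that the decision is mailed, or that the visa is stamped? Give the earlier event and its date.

The decision is mailed — Jun 23, 2006

The receipt notice is issued: May 20, 2006.
Biometrics are taken: May 20, 2006 + 8 days = May 28, 2006.
The interview takes place: May 28, 2006 + 3 days = May 31, 2006.
The decision is mailed: May 31, 2006 + 23 days = Jun 23, 2006.
The petition is filed: Apr 23, 2006.
The visa is stamped: Apr 23, 2006 + 71 days = Jul 3, 2006.
Comparing: the decision is mailed on Jun 23, 2006 vs the visa is stamped on Jul 3, 2006. Earlier: the decision is mailed.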